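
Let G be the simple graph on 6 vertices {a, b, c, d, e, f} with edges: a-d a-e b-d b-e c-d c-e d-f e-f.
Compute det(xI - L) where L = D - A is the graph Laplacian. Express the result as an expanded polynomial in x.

x^6 - 16x^5 + 96x^4 - 272x^3 + 368x^2 - 192x

With the vertex order [a, b, c, d, e, f], the degrees are [2, 2, 2, 4, 4, 2], giving D = diag(2, 2, 2, 4, 4, 2) and L = D - A. The eigenvalues of L are [0, 2, 2, 2, 4, 6]; the characteristic polynomial is the product of (x - lambda_i), which multiplies out to x^6 - 16x^5 + 96x^4 - 272x^3 + 368x^2 - 192x. Since p(0) = det(-L) = 0, x divides p(x). There is one zero in the spectrum, matching the 1 component.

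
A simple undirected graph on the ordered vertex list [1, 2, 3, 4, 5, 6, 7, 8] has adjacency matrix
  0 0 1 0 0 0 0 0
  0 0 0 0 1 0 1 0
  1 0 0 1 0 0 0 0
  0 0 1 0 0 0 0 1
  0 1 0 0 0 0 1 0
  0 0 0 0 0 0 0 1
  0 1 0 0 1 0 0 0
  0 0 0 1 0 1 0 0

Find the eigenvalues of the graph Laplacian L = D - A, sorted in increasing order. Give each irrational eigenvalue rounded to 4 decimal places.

Each diagonal entry of L is the vertex degree and each off-diagonal entry is -1 where an edge is present, 0 otherwise; in the order [1, 2, 3, 4, 5, 6, 7, 8] the diagonal is [1, 2, 2, 2, 2, 1, 2, 2]. The multiplicity of 0 as a Laplacian eigenvalue equals the number of connected components. The 2 zero eigenvalues correspond to the 2 connected components. There are 2 zeros in the spectrum, matching the 2 components.

[0, 0, 0.3820, 1.3820, 2.6180, 3, 3, 3.6180]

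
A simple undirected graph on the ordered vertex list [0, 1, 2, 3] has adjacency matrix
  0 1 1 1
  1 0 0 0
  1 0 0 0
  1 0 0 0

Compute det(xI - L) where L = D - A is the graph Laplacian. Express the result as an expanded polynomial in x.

Reading degrees in the order [0, 1, 2, 3] gives [3, 1, 1, 1]; set D = diag(3, 1, 1, 1) and form L = D - A. Computing det(xI - L) by cofactor expansion (or equivalently via sum-over-permutations) gives x^4 - 6x^3 + 9x^2 - 4x. The constant term is 0 because L is singular (the all-ones vector lies in its kernel). The eigenvalues sum to 6, which equals trace(L) = 2|E|. By the matrix-tree theorem the graph has (1/4) * product of the nonzero eigenvalues = 1 spanning tree.

x^4 - 6x^3 + 9x^2 - 4x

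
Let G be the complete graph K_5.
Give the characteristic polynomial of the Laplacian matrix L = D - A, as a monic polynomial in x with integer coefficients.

x^5 - 20x^4 + 150x^3 - 500x^2 + 625x

The graph has 5 vertices and degree multiset [4, 4, 4, 4, 4]; D is the diagonal matrix of degrees and L = D - A. The eigenvalues of L are [0, 5, 5, 5, 5]; the characteristic polynomial is the product of (x - lambda_i), which multiplies out to x^5 - 20x^4 + 150x^3 - 500x^2 + 625x. The constant term is 0 because L is singular (the all-ones vector lies in its kernel).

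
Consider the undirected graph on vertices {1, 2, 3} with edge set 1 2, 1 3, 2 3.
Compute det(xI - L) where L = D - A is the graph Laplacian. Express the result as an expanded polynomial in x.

Each diagonal entry of L is the vertex degree and each off-diagonal entry is -1 where an edge is present, 0 otherwise; in the order [1, 2, 3] the diagonal is [2, 2, 2]. The eigenvalues of L are [0, 3, 3]; the characteristic polynomial is the product of (x - lambda_i), which multiplies out to x^3 - 6x^2 + 9x. The coefficient of x^2 equals -trace(L) = -6, matching the sum of degrees. The eigenvalues sum to 6, which equals trace(L) = 2|E|. The largest eigenvalue, 3, is at most the vertex count 3.

x^3 - 6x^2 + 9x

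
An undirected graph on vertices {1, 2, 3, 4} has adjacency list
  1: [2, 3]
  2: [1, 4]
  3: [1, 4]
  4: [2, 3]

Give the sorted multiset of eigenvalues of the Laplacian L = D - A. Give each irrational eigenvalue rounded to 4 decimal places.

[0, 2, 2, 4]

Reading degrees in the order [1, 2, 3, 4] gives [2, 2, 2, 2]; set D = diag(2, 2, 2, 2) and form L = D - A. The multiplicity of 0 as a Laplacian eigenvalue equals the number of connected components. There is one zero in the spectrum, matching the 1 component.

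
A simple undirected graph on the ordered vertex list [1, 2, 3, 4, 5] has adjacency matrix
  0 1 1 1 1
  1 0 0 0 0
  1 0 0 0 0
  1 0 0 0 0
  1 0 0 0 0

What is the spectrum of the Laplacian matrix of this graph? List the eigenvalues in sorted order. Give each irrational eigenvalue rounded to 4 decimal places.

[0, 1, 1, 1, 5]

Each diagonal entry of L is the vertex degree and each off-diagonal entry is -1 where an edge is present, 0 otherwise; in the order [1, 2, 3, 4, 5] the diagonal is [4, 1, 1, 1, 1]. The multiplicity of 0 as a Laplacian eigenvalue equals the number of connected components. The single zero eigenvalue shows the graph is connected.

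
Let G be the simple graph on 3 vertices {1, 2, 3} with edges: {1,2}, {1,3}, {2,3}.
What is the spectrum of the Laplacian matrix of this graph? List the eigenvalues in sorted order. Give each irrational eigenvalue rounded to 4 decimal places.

Reading degrees in the order [1, 2, 3] gives [2, 2, 2]; set D = diag(2, 2, 2) and form L = D - A. The multiplicity of 0 as a Laplacian eigenvalue equals the number of connected components. The single zero eigenvalue shows the graph is connected.

[0, 3, 3]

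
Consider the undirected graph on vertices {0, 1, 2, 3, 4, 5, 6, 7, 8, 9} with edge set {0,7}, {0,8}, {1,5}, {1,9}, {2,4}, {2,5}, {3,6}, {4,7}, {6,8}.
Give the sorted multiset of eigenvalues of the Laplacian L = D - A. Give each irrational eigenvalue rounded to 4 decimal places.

Reading degrees in the order [0, 1, 2, 3, 4, 5, 6, 7, 8, 9] gives [2, 2, 2, 1, 2, 2, 2, 2, 2, 1]; set D = diag(2, 2, 2, 1, 2, 2, 2, 2, 2, 1) and form L = D - A. The multiplicity of 0 as a Laplacian eigenvalue equals the number of connected components. The single zero eigenvalue shows the graph is connected. By the matrix-tree theorem the graph has (1/10) * product of the nonzero eigenvalues = 1 spanning tree. The largest eigenvalue, 3.9021, is at most the vertex count 10.

[0, 0.0979, 0.3820, 0.8244, 1.3820, 2, 2.6180, 3.1756, 3.6180, 3.9021]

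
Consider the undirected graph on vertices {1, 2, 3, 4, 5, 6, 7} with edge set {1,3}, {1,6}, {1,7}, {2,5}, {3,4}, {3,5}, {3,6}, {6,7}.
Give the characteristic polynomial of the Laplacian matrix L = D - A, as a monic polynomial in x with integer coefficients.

x^7 - 16x^6 + 98x^5 - 288x^4 + 414x^3 - 262x^2 + 56x

Each diagonal entry of L is the vertex degree and each off-diagonal entry is -1 where an edge is present, 0 otherwise; in the order [1, 2, 3, 4, 5, 6, 7] the diagonal is [3, 1, 4, 1, 2, 3, 2]. Computing det(xI - L) by cofactor expansion (or equivalently via sum-over-permutations) gives x^7 - 16x^6 + 98x^5 - 288x^4 + 414x^3 - 262x^2 + 56x. Since p(0) = det(-L) = 0, x divides p(x). By the matrix-tree theorem the graph has (1/7) * product of the nonzero eigenvalues = 8 spanning trees. The eigenvalues sum to 16, which equals trace(L) = 2|E|.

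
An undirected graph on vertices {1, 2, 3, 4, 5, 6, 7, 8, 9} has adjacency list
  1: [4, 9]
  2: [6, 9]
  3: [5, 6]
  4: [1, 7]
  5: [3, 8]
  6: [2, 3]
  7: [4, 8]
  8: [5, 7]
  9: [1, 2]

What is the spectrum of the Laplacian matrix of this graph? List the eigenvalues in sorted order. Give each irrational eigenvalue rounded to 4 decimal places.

[0, 0.4679, 0.4679, 1.6527, 1.6527, 3, 3, 3.8794, 3.8794]

With the vertex order [1, 2, 3, 4, 5, 6, 7, 8, 9], the degrees are [2, 2, 2, 2, 2, 2, 2, 2, 2], giving D = diag(2, 2, 2, 2, 2, 2, 2, 2, 2) and L = D - A. L is symmetric positive semidefinite, so every eigenvalue is real and nonnegative. By the matrix-tree theorem the graph has (1/9) * product of the nonzero eigenvalues = 9 spanning trees. The eigenvalues sum to 18, which equals trace(L) = 2|E|.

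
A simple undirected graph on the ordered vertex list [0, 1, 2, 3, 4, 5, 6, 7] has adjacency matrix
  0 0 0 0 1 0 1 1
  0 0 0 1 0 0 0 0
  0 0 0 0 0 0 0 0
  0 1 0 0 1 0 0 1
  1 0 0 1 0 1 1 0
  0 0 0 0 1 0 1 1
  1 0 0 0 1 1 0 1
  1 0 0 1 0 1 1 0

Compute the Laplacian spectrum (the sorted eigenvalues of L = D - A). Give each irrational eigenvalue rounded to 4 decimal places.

[0, 0, 0.7269, 3, 3.1404, 4, 5, 6.1326]

Each diagonal entry of L is the vertex degree and each off-diagonal entry is -1 where an edge is present, 0 otherwise; in the order [0, 1, 2, 3, 4, 5, 6, 7] the diagonal is [3, 1, 0, 3, 4, 3, 4, 4]. L is symmetric positive semidefinite, so every eigenvalue is real and nonnegative. The 2 zero eigenvalues correspond to the 2 connected components. There are 2 zeros in the spectrum, matching the 2 components.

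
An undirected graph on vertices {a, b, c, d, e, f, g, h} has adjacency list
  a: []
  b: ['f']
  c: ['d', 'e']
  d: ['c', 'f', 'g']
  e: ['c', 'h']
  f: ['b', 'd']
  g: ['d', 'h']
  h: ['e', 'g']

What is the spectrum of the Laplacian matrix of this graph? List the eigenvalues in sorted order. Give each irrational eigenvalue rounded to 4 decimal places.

[0, 0, 0.3820, 1.3820, 1.5858, 2.6180, 3.6180, 4.4142]

With the vertex order [a, b, c, d, e, f, g, h], the degrees are [0, 1, 2, 3, 2, 2, 2, 2], giving D = diag(0, 1, 2, 3, 2, 2, 2, 2) and L = D - A. The multiplicity of 0 as a Laplacian eigenvalue equals the number of connected components. The 2 zero eigenvalues correspond to the 2 connected components. The eigenvalues sum to 14, which equals trace(L) = 2|E|.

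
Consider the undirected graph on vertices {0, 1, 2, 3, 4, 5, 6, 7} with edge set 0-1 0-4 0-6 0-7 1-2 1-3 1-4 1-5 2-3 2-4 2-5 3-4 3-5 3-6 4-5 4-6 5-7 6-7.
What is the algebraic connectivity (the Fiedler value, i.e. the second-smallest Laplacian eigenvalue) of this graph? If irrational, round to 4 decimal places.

Reading degrees in the order [0, 1, 2, 3, 4, 5, 6, 7] gives [4, 5, 4, 5, 6, 5, 4, 3]; set D = diag(4, 5, 4, 5, 6, 5, 4, 3) and form L = D - A. The sorted Laplacian eigenvalues are [0, 2.2471, 3.7841, 4.3820, 5.4025, 6.3240, 6.6180, 7.2423]; the algebraic connectivity is the second entry, 2.2471.

2.2471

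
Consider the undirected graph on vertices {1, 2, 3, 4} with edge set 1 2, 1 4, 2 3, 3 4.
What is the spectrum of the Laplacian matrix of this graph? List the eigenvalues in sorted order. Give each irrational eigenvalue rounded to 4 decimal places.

Reading degrees in the order [1, 2, 3, 4] gives [2, 2, 2, 2]; set D = diag(2, 2, 2, 2) and form L = D - A. Since every row of L sums to 0, the all-ones vector is in the kernel and 0 is an eigenvalue. The eigenvalues sum to 8, which equals trace(L) = 2|E|. The largest eigenvalue, 4, is at most the vertex count 4.

[0, 2, 2, 4]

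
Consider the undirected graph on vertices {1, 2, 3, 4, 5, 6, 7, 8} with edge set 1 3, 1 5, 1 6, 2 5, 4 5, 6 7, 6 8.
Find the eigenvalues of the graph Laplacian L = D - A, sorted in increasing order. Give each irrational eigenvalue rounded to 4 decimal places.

[0, 0.2679, 0.6571, 1, 1, 2.5293, 3.7321, 4.8136]

Reading degrees in the order [1, 2, 3, 4, 5, 6, 7, 8] gives [3, 1, 1, 1, 3, 3, 1, 1]; set D = diag(3, 1, 1, 1, 3, 3, 1, 1) and form L = D - A. Diagonalising L (or applying a numerical eigensolver to the 8x8 matrix) gives the spectrum above. The single zero eigenvalue shows the graph is connected. There is one zero in the spectrum, matching the 1 component. The largest eigenvalue, 4.8136, is at most the vertex count 8.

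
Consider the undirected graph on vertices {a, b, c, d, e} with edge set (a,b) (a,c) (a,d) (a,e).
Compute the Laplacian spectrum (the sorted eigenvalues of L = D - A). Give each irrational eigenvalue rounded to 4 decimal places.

[0, 1, 1, 1, 5]

Reading degrees in the order [a, b, c, d, e] gives [4, 1, 1, 1, 1]; set D = diag(4, 1, 1, 1, 1) and form L = D - A. Diagonalising L (or applying a numerical eigensolver to the 5x5 matrix) gives the spectrum above. The single zero eigenvalue shows the graph is connected. There is one zero in the spectrum, matching the 1 component.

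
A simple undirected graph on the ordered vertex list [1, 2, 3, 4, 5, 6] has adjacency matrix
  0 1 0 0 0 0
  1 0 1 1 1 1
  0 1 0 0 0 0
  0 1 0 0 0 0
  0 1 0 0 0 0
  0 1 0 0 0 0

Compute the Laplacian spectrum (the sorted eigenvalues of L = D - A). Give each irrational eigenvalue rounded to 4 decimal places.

[0, 1, 1, 1, 1, 6]

With the vertex order [1, 2, 3, 4, 5, 6], the degrees are [1, 5, 1, 1, 1, 1], giving D = diag(1, 5, 1, 1, 1, 1) and L = D - A. The multiplicity of 0 as a Laplacian eigenvalue equals the number of connected components. There is one zero in the spectrum, matching the 1 component.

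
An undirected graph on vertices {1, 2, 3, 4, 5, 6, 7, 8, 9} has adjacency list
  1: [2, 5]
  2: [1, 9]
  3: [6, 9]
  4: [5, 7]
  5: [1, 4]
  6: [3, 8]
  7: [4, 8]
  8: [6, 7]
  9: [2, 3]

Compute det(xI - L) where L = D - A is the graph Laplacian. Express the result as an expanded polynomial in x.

With the vertex order [1, 2, 3, 4, 5, 6, 7, 8, 9], the degrees are [2, 2, 2, 2, 2, 2, 2, 2, 2], giving D = diag(2, 2, 2, 2, 2, 2, 2, 2, 2) and L = D - A. L has integer entries, so p(x) = det(xI - L) has integer coefficients. Expanding the determinant yields x^9 - 18x^8 + 135x^7 - 546x^6 + 1287x^5 - 1782x^4 + 1386x^3 - 540x^2 + 81x. The constant term is 0 because L is singular (the all-ones vector lies in its kernel). There is one zero in the spectrum, matching the 1 component.

x^9 - 18x^8 + 135x^7 - 546x^6 + 1287x^5 - 1782x^4 + 1386x^3 - 540x^2 + 81x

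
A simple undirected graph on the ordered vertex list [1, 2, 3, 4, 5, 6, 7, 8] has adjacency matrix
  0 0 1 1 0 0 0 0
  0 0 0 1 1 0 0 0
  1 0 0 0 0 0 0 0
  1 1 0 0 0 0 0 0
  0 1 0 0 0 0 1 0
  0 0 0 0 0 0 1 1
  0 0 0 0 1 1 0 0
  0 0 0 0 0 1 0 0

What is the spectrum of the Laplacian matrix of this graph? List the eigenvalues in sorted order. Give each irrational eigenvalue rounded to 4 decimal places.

Each diagonal entry of L is the vertex degree and each off-diagonal entry is -1 where an edge is present, 0 otherwise; in the order [1, 2, 3, 4, 5, 6, 7, 8] the diagonal is [2, 2, 1, 2, 2, 2, 2, 1]. Since every row of L sums to 0, the all-ones vector is in the kernel and 0 is an eigenvalue. The single zero eigenvalue shows the graph is connected. The largest eigenvalue, 3.8478, is at most the vertex count 8.

[0, 0.1522, 0.5858, 1.2346, 2, 2.7654, 3.4142, 3.8478]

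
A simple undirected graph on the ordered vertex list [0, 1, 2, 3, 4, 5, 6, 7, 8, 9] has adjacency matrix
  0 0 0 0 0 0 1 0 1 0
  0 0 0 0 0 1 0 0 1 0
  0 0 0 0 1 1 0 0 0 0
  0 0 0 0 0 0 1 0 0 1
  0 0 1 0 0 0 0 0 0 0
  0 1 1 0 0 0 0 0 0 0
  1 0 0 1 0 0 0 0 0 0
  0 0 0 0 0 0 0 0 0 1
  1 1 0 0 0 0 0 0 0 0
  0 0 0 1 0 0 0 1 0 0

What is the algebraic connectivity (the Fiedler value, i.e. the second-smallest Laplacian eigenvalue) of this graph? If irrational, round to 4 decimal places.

With the vertex order [0, 1, 2, 3, 4, 5, 6, 7, 8, 9], the degrees are [2, 2, 2, 2, 1, 2, 2, 1, 2, 2], giving D = diag(2, 2, 2, 2, 1, 2, 2, 1, 2, 2) and L = D - A. The smallest Laplacian eigenvalue is always 0. The next one, lambda_2 = 0.0979, measures how hard the graph is to disconnect: larger values mean better connectivity. The largest eigenvalue, 3.9021, is at most the vertex count 10.

0.0979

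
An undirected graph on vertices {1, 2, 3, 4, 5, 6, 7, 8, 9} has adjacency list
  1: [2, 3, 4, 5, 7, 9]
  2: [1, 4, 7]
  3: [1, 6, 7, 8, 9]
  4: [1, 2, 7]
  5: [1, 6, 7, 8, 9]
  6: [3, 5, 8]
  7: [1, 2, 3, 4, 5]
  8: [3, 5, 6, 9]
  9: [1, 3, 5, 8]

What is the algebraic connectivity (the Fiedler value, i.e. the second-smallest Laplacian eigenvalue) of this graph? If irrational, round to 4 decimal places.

With the vertex order [1, 2, 3, 4, 5, 6, 7, 8, 9], the degrees are [6, 3, 5, 3, 5, 3, 5, 4, 4], giving D = diag(6, 3, 5, 3, 5, 3, 5, 4, 4) and L = D - A. Computing the eigenvalues of L and sorting gives [0, 1.2991, 3.3172, 4, 4.6911, 5, 5.2136, 6.8525, 7.6265]. The Fiedler value lambda_2 = 1.2991 is strictly positive, so the graph is connected. The largest eigenvalue, 7.6265, is at most the vertex count 9. There is one zero in the spectrum, matching the 1 component.

1.2991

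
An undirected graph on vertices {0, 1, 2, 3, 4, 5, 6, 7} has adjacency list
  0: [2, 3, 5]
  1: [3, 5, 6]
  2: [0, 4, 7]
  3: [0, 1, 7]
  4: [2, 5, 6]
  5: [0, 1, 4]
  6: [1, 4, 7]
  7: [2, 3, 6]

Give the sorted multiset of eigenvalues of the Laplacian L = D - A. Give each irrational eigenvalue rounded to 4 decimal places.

Each diagonal entry of L is the vertex degree and each off-diagonal entry is -1 where an edge is present, 0 otherwise; in the order [0, 1, 2, 3, 4, 5, 6, 7] the diagonal is [3, 3, 3, 3, 3, 3, 3, 3]. Diagonalising L (or applying a numerical eigensolver to the 8x8 matrix) gives the spectrum above. The largest eigenvalue, 6, is at most the vertex count 8.

[0, 2, 2, 2, 4, 4, 4, 6]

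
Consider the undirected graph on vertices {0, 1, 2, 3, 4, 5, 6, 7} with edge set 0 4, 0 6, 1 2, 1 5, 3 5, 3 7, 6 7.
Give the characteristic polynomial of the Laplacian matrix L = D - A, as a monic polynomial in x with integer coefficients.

x^8 - 14x^7 + 78x^6 - 220x^5 + 330x^4 - 252x^3 + 84x^2 - 8x

With the vertex order [0, 1, 2, 3, 4, 5, 6, 7], the degrees are [2, 2, 1, 2, 1, 2, 2, 2], giving D = diag(2, 2, 1, 2, 1, 2, 2, 2) and L = D - A. L has integer entries, so p(x) = det(xI - L) has integer coefficients. Expanding the determinant yields x^8 - 14x^7 + 78x^6 - 220x^5 + 330x^4 - 252x^3 + 84x^2 - 8x. The coefficient of x^7 equals -trace(L) = -14, matching the sum of degrees. There is one zero in the spectrum, matching the 1 component.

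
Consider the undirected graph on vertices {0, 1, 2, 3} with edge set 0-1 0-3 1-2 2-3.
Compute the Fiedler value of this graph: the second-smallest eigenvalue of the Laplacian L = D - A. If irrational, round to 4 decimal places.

With the vertex order [0, 1, 2, 3], the degrees are [2, 2, 2, 2], giving D = diag(2, 2, 2, 2) and L = D - A. The sorted Laplacian eigenvalues are [0, 2, 2, 4]; the algebraic connectivity is the second entry, 2. By the matrix-tree theorem the graph has (1/4) * product of the nonzero eigenvalues = 4 spanning trees. The eigenvalues sum to 8, which equals trace(L) = 2|E|.

2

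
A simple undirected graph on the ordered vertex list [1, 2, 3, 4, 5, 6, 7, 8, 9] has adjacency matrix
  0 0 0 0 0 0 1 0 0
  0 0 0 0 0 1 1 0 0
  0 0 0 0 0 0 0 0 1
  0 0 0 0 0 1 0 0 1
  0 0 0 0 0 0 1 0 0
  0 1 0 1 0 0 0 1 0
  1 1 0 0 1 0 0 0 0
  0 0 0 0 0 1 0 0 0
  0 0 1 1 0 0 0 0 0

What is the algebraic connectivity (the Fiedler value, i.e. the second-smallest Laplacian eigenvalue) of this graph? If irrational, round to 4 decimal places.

With the vertex order [1, 2, 3, 4, 5, 6, 7, 8, 9], the degrees are [1, 2, 1, 2, 1, 3, 3, 1, 2], giving D = diag(1, 2, 1, 2, 1, 3, 3, 1, 2) and L = D - A. Computing the eigenvalues of L and sorting gives [0, 0.1658, 0.4679, 1, 1.3434, 1.6527, 3, 3.8794, 4.4909]. The Fiedler value lambda_2 = 0.1658 is strictly positive, so the graph is connected. The largest eigenvalue, 4.4909, is at most the vertex count 9. There is one zero in the spectrum, matching the 1 component.

0.1658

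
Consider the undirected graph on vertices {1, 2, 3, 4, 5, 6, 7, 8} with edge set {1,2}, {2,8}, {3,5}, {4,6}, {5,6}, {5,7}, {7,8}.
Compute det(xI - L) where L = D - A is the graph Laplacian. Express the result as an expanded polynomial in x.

x^8 - 14x^7 + 77x^6 - 212x^5 + 308x^4 - 228x^3 + 76x^2 - 8x

Each diagonal entry of L is the vertex degree and each off-diagonal entry is -1 where an edge is present, 0 otherwise; in the order [1, 2, 3, 4, 5, 6, 7, 8] the diagonal is [1, 2, 1, 1, 3, 2, 2, 2]. Computing det(xI - L) by cofactor expansion (or equivalently via sum-over-permutations) gives x^8 - 14x^7 + 77x^6 - 212x^5 + 308x^4 - 228x^3 + 76x^2 - 8x. The constant term is 0 because L is singular (the all-ones vector lies in its kernel). The largest eigenvalue, 4.3429, is at most the vertex count 8. There is one zero in the spectrum, matching the 1 component.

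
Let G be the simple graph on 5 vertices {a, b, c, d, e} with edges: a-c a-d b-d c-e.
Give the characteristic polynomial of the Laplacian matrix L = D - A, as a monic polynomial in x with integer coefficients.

x^5 - 8x^4 + 21x^3 - 20x^2 + 5x

Each diagonal entry of L is the vertex degree and each off-diagonal entry is -1 where an edge is present, 0 otherwise; in the order [a, b, c, d, e] the diagonal is [2, 1, 2, 2, 1]. L has integer entries, so p(x) = det(xI - L) has integer coefficients. Expanding the determinant yields x^5 - 8x^4 + 21x^3 - 20x^2 + 5x. Since p(0) = det(-L) = 0, x divides p(x). There is one zero in the spectrum, matching the 1 component.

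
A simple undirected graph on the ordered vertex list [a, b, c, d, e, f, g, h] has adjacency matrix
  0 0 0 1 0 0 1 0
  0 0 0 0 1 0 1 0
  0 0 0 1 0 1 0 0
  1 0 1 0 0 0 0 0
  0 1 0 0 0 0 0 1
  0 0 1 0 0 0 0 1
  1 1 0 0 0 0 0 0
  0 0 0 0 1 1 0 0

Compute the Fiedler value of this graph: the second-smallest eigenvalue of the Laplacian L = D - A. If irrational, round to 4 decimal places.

Each diagonal entry of L is the vertex degree and each off-diagonal entry is -1 where an edge is present, 0 otherwise; in the order [a, b, c, d, e, f, g, h] the diagonal is [2, 2, 2, 2, 2, 2, 2, 2]. Computing the eigenvalues of L and sorting gives [0, 0.5858, 0.5858, 2, 2, 3.4142, 3.4142, 4]. The Fiedler value lambda_2 = 0.5858 is strictly positive, so the graph is connected. The eigenvalues sum to 16, which equals trace(L) = 2|E|.

0.5858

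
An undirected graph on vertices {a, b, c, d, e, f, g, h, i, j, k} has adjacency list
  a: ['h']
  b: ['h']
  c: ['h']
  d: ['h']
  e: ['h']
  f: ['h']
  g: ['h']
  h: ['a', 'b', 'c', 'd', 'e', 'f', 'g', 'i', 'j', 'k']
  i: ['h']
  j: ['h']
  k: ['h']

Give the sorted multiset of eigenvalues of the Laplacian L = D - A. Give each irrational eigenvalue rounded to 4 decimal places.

[0, 1, 1, 1, 1, 1, 1, 1, 1, 1, 11]

With the vertex order [a, b, c, d, e, f, g, h, i, j, k], the degrees are [1, 1, 1, 1, 1, 1, 1, 10, 1, 1, 1], giving D = diag(1, 1, 1, 1, 1, 1, 1, 10, 1, 1, 1) and L = D - A. Since every row of L sums to 0, the all-ones vector is in the kernel and 0 is an eigenvalue.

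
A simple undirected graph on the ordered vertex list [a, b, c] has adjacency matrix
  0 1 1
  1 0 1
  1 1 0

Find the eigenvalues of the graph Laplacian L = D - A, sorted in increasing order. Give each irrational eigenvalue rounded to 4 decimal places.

[0, 3, 3]

Reading degrees in the order [a, b, c] gives [2, 2, 2]; set D = diag(2, 2, 2) and form L = D - A. Diagonalising L (or applying a numerical eigensolver to the 3x3 matrix) gives the spectrum above. The single zero eigenvalue shows the graph is connected. By the matrix-tree theorem the graph has (1/3) * product of the nonzero eigenvalues = 3 spanning trees. The eigenvalues sum to 6, which equals trace(L) = 2|E|.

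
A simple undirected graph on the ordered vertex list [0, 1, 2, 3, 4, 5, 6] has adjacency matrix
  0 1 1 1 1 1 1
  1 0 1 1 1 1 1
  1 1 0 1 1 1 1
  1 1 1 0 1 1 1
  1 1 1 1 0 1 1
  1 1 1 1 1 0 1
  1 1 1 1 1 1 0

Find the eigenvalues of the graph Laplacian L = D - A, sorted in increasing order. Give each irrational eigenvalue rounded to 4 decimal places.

With the vertex order [0, 1, 2, 3, 4, 5, 6], the degrees are [6, 6, 6, 6, 6, 6, 6], giving D = diag(6, 6, 6, 6, 6, 6, 6) and L = D - A. Since every row of L sums to 0, the all-ones vector is in the kernel and 0 is an eigenvalue. The eigenvalues sum to 42, which equals trace(L) = 2|E|.

[0, 7, 7, 7, 7, 7, 7]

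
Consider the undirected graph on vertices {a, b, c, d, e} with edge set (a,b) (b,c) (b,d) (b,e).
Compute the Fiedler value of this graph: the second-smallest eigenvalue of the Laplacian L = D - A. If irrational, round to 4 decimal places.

Each diagonal entry of L is the vertex degree and each off-diagonal entry is -1 where an edge is present, 0 otherwise; in the order [a, b, c, d, e] the diagonal is [1, 4, 1, 1, 1]. The sorted Laplacian eigenvalues are [0, 1, 1, 1, 5]; the algebraic connectivity is the second entry, 1. By the matrix-tree theorem the graph has (1/5) * product of the nonzero eigenvalues = 1 spanning tree.

1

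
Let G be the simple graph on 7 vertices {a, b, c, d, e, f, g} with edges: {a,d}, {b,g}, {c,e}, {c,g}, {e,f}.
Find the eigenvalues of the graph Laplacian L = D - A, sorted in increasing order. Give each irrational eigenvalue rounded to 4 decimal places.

[0, 0, 0.3820, 1.3820, 2, 2.6180, 3.6180]

With the vertex order [a, b, c, d, e, f, g], the degrees are [1, 1, 2, 1, 2, 1, 2], giving D = diag(1, 1, 2, 1, 2, 1, 2) and L = D - A. The multiplicity of 0 as a Laplacian eigenvalue equals the number of connected components. The 2 zero eigenvalues correspond to the 2 connected components. The eigenvalues sum to 10, which equals trace(L) = 2|E|.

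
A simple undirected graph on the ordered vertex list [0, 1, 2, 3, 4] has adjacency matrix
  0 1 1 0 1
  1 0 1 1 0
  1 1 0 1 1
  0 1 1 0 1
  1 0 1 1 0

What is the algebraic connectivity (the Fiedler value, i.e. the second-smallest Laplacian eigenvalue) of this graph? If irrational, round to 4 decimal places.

3

With the vertex order [0, 1, 2, 3, 4], the degrees are [3, 3, 4, 3, 3], giving D = diag(3, 3, 4, 3, 3) and L = D - A. Computing the eigenvalues of L and sorting gives [0, 3, 3, 5, 5]. The Fiedler value lambda_2 = 3 is strictly positive, so the graph is connected. By the matrix-tree theorem the graph has (1/5) * product of the nonzero eigenvalues = 45 spanning trees.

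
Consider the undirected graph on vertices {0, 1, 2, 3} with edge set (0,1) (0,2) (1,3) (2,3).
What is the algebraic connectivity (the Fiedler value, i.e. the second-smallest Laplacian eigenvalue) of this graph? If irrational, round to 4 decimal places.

2

Each diagonal entry of L is the vertex degree and each off-diagonal entry is -1 where an edge is present, 0 otherwise; in the order [0, 1, 2, 3] the diagonal is [2, 2, 2, 2]. Computing the eigenvalues of L and sorting gives [0, 2, 2, 4]. The Fiedler value lambda_2 = 2 is strictly positive, so the graph is connected.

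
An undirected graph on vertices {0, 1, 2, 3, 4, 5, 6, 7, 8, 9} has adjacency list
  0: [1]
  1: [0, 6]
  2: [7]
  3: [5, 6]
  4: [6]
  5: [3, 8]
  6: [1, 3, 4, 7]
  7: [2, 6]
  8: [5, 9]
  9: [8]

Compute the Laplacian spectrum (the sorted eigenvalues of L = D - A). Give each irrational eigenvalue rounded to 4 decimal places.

[0, 0.1655, 0.3820, 0.6815, 1, 2, 2.4314, 2.6180, 3.4768, 5.2448]

Reading degrees in the order [0, 1, 2, 3, 4, 5, 6, 7, 8, 9] gives [1, 2, 1, 2, 1, 2, 4, 2, 2, 1]; set D = diag(1, 2, 1, 2, 1, 2, 4, 2, 2, 1) and form L = D - A. L is symmetric positive semidefinite, so every eigenvalue is real and nonnegative. The single zero eigenvalue shows the graph is connected.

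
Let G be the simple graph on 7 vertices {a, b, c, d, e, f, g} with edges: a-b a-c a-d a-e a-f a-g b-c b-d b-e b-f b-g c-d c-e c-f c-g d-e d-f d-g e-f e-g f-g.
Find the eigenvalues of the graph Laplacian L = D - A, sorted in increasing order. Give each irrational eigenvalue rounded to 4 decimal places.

[0, 7, 7, 7, 7, 7, 7]

With the vertex order [a, b, c, d, e, f, g], the degrees are [6, 6, 6, 6, 6, 6, 6], giving D = diag(6, 6, 6, 6, 6, 6, 6) and L = D - A. L is symmetric positive semidefinite, so every eigenvalue is real and nonnegative. The single zero eigenvalue shows the graph is connected.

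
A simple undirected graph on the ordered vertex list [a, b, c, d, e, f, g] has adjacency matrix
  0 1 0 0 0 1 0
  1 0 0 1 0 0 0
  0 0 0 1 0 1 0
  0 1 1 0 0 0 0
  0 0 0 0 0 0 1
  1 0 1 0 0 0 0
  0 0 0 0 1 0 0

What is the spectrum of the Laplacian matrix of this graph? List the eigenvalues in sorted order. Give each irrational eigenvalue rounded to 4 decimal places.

[0, 0, 1.3820, 1.3820, 2, 3.6180, 3.6180]

With the vertex order [a, b, c, d, e, f, g], the degrees are [2, 2, 2, 2, 1, 2, 1], giving D = diag(2, 2, 2, 2, 1, 2, 1) and L = D - A. L is symmetric positive semidefinite, so every eigenvalue is real and nonnegative. The 2 zero eigenvalues correspond to the 2 connected components. There are 2 zeros in the spectrum, matching the 2 components.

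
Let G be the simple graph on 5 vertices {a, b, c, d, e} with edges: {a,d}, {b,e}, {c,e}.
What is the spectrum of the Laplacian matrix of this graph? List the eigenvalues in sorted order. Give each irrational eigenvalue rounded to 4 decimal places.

Each diagonal entry of L is the vertex degree and each off-diagonal entry is -1 where an edge is present, 0 otherwise; in the order [a, b, c, d, e] the diagonal is [1, 1, 1, 1, 2]. The multiplicity of 0 as a Laplacian eigenvalue equals the number of connected components. The 2 zero eigenvalues correspond to the 2 connected components. The largest eigenvalue, 3, is at most the vertex count 5.

[0, 0, 1, 2, 3]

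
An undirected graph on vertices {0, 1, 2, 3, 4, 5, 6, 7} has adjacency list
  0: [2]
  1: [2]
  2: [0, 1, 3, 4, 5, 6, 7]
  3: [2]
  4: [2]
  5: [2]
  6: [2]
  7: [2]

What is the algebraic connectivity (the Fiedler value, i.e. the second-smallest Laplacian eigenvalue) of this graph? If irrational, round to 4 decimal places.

Reading degrees in the order [0, 1, 2, 3, 4, 5, 6, 7] gives [1, 1, 7, 1, 1, 1, 1, 1]; set D = diag(1, 1, 7, 1, 1, 1, 1, 1) and form L = D - A. Computing the eigenvalues of L and sorting gives [0, 1, 1, 1, 1, 1, 1, 8]. The Fiedler value lambda_2 = 1 is strictly positive, so the graph is connected. There is one zero in the spectrum, matching the 1 component. By the matrix-tree theorem the graph has (1/8) * product of the nonzero eigenvalues = 1 spanning tree.

1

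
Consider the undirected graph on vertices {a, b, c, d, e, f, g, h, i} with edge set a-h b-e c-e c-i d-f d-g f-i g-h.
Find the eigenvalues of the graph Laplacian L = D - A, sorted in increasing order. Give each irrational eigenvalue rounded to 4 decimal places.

[0, 0.1206, 0.4679, 1, 1.6527, 2.3473, 3, 3.5321, 3.8794]

Each diagonal entry of L is the vertex degree and each off-diagonal entry is -1 where an edge is present, 0 otherwise; in the order [a, b, c, d, e, f, g, h, i] the diagonal is [1, 1, 2, 2, 2, 2, 2, 2, 2]. The multiplicity of 0 as a Laplacian eigenvalue equals the number of connected components. By the matrix-tree theorem the graph has (1/9) * product of the nonzero eigenvalues = 1 spanning tree. There is one zero in the spectrum, matching the 1 component.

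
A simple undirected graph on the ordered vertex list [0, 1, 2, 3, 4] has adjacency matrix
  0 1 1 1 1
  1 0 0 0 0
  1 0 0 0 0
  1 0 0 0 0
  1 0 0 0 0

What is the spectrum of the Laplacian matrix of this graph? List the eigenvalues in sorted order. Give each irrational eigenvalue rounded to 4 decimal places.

Reading degrees in the order [0, 1, 2, 3, 4] gives [4, 1, 1, 1, 1]; set D = diag(4, 1, 1, 1, 1) and form L = D - A. The multiplicity of 0 as a Laplacian eigenvalue equals the number of connected components. The single zero eigenvalue shows the graph is connected. There is one zero in the spectrum, matching the 1 component.

[0, 1, 1, 1, 5]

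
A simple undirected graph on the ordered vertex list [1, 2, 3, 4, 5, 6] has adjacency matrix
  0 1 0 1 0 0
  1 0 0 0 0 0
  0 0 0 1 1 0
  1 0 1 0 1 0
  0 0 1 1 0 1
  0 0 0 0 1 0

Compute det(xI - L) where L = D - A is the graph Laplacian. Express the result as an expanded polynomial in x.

x^6 - 12x^5 + 52x^4 - 98x^3 + 76x^2 - 18x

Each diagonal entry of L is the vertex degree and each off-diagonal entry is -1 where an edge is present, 0 otherwise; in the order [1, 2, 3, 4, 5, 6] the diagonal is [2, 1, 2, 3, 3, 1]. L has integer entries, so p(x) = det(xI - L) has integer coefficients. Expanding the determinant yields x^6 - 12x^5 + 52x^4 - 98x^3 + 76x^2 - 18x. Since p(0) = det(-L) = 0, x divides p(x). By the matrix-tree theorem the graph has (1/6) * product of the nonzero eigenvalues = 3 spanning trees. The largest eigenvalue, 4.3928, is at most the vertex count 6.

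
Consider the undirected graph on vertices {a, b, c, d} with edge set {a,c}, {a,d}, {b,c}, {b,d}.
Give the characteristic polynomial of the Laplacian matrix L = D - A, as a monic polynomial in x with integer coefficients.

Each diagonal entry of L is the vertex degree and each off-diagonal entry is -1 where an edge is present, 0 otherwise; in the order [a, b, c, d] the diagonal is [2, 2, 2, 2]. The eigenvalues of L are [0, 2, 2, 4]; the characteristic polynomial is the product of (x - lambda_i), which multiplies out to x^4 - 8x^3 + 20x^2 - 16x. The constant term is 0 because L is singular (the all-ones vector lies in its kernel). By the matrix-tree theorem the graph has (1/4) * product of the nonzero eigenvalues = 4 spanning trees.

x^4 - 8x^3 + 20x^2 - 16x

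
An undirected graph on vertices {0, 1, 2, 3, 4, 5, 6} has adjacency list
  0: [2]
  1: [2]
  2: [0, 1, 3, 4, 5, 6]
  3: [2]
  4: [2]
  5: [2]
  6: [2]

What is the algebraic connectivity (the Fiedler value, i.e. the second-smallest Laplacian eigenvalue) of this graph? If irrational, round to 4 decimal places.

Reading degrees in the order [0, 1, 2, 3, 4, 5, 6] gives [1, 1, 6, 1, 1, 1, 1]; set D = diag(1, 1, 6, 1, 1, 1, 1) and form L = D - A. The smallest Laplacian eigenvalue is always 0. The next one, lambda_2 = 1, measures how hard the graph is to disconnect: larger values mean better connectivity. There is one zero in the spectrum, matching the 1 component.

1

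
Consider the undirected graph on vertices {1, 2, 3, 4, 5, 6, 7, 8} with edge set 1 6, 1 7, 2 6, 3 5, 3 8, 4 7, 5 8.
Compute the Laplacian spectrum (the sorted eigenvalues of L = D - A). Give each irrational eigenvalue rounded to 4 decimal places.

[0, 0, 0.3820, 1.3820, 2.6180, 3, 3, 3.6180]

With the vertex order [1, 2, 3, 4, 5, 6, 7, 8], the degrees are [2, 1, 2, 1, 2, 2, 2, 2], giving D = diag(2, 1, 2, 1, 2, 2, 2, 2) and L = D - A. Diagonalising L (or applying a numerical eigensolver to the 8x8 matrix) gives the spectrum above. The 2 zero eigenvalues correspond to the 2 connected components.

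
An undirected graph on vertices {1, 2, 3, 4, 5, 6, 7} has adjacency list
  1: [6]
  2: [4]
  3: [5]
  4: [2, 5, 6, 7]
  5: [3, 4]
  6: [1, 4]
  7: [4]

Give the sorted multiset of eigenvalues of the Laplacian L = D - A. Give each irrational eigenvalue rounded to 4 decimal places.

[0, 0.3820, 0.6086, 1, 2.2271, 2.6180, 5.1642]

Each diagonal entry of L is the vertex degree and each off-diagonal entry is -1 where an edge is present, 0 otherwise; in the order [1, 2, 3, 4, 5, 6, 7] the diagonal is [1, 1, 1, 4, 2, 2, 1]. The multiplicity of 0 as a Laplacian eigenvalue equals the number of connected components. The single zero eigenvalue shows the graph is connected. There is one zero in the spectrum, matching the 1 component. By the matrix-tree theorem the graph has (1/7) * product of the nonzero eigenvalues = 1 spanning tree.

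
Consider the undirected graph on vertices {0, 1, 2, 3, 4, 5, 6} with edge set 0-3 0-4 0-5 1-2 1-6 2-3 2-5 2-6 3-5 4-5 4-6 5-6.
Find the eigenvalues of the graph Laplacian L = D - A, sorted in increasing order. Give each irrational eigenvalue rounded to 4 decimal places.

[0, 1.4550, 2.5858, 3.5606, 4.8302, 5.4142, 6.1542]

With the vertex order [0, 1, 2, 3, 4, 5, 6], the degrees are [3, 2, 4, 3, 3, 5, 4], giving D = diag(3, 2, 4, 3, 3, 5, 4) and L = D - A. The multiplicity of 0 as a Laplacian eigenvalue equals the number of connected components. The single zero eigenvalue shows the graph is connected. There is one zero in the spectrum, matching the 1 component.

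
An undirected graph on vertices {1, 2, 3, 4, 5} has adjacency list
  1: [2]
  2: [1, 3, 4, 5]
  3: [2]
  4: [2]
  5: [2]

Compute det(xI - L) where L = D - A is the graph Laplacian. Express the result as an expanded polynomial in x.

Each diagonal entry of L is the vertex degree and each off-diagonal entry is -1 where an edge is present, 0 otherwise; in the order [1, 2, 3, 4, 5] the diagonal is [1, 4, 1, 1, 1]. The eigenvalues of L are [0, 1, 1, 1, 5]; the characteristic polynomial is the product of (x - lambda_i), which multiplies out to x^5 - 8x^4 + 18x^3 - 16x^2 + 5x. Since p(0) = det(-L) = 0, x divides p(x). The largest eigenvalue, 5, is at most the vertex count 5. The eigenvalues sum to 8, which equals trace(L) = 2|E|.

x^5 - 8x^4 + 18x^3 - 16x^2 + 5x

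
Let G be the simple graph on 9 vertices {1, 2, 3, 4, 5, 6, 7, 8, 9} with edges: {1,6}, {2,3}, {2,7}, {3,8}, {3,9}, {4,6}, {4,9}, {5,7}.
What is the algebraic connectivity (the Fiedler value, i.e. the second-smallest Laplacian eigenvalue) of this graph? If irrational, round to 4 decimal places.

Reading degrees in the order [1, 2, 3, 4, 5, 6, 7, 8, 9] gives [1, 2, 3, 2, 1, 2, 2, 1, 2]; set D = diag(1, 2, 3, 2, 1, 2, 2, 1, 2) and form L = D - A. Computing the eigenvalues of L and sorting gives [0, 0.1506, 0.4266, 1, 1.4229, 2.1724, 3, 3.4576, 4.3699]. The Fiedler value lambda_2 = 0.1506 is strictly positive, so the graph is connected. There is one zero in the spectrum, matching the 1 component.

0.1506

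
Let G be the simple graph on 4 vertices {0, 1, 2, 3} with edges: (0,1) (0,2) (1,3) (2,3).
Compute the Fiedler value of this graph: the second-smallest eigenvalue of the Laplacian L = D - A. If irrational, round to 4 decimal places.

Reading degrees in the order [0, 1, 2, 3] gives [2, 2, 2, 2]; set D = diag(2, 2, 2, 2) and form L = D - A. Computing the eigenvalues of L and sorting gives [0, 2, 2, 4]. The Fiedler value lambda_2 = 2 is strictly positive, so the graph is connected.

2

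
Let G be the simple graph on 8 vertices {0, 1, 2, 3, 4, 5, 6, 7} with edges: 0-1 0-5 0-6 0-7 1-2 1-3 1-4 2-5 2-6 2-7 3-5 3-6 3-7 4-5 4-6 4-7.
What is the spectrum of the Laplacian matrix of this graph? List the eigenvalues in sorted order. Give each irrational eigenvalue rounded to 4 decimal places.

Each diagonal entry of L is the vertex degree and each off-diagonal entry is -1 where an edge is present, 0 otherwise; in the order [0, 1, 2, 3, 4, 5, 6, 7] the diagonal is [4, 4, 4, 4, 4, 4, 4, 4]. The multiplicity of 0 as a Laplacian eigenvalue equals the number of connected components. The single zero eigenvalue shows the graph is connected. By the matrix-tree theorem the graph has (1/8) * product of the nonzero eigenvalues = 4096 spanning trees.

[0, 4, 4, 4, 4, 4, 4, 8]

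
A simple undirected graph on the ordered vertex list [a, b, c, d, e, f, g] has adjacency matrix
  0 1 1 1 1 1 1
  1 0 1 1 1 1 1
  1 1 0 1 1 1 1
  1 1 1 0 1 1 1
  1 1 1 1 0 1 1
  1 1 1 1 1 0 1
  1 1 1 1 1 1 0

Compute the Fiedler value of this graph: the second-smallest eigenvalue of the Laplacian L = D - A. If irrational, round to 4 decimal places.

7

Each diagonal entry of L is the vertex degree and each off-diagonal entry is -1 where an edge is present, 0 otherwise; in the order [a, b, c, d, e, f, g] the diagonal is [6, 6, 6, 6, 6, 6, 6]. Computing the eigenvalues of L and sorting gives [0, 7, 7, 7, 7, 7, 7]. The Fiedler value lambda_2 = 7 is strictly positive, so the graph is connected. The eigenvalues sum to 42, which equals trace(L) = 2|E|. By the matrix-tree theorem the graph has (1/7) * product of the nonzero eigenvalues = 16807 spanning trees.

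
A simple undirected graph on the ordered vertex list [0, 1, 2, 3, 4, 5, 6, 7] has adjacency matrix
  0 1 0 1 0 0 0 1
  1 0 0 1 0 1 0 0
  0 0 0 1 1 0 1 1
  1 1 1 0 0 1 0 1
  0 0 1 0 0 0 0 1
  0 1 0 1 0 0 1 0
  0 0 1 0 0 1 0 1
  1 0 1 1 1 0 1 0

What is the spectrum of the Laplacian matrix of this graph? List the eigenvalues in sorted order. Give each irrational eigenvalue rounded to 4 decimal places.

[0, 1.3347, 2.2454, 3.0372, 4.3457, 4.5181, 5.8775, 6.6415]

With the vertex order [0, 1, 2, 3, 4, 5, 6, 7], the degrees are [3, 3, 4, 5, 2, 3, 3, 5], giving D = diag(3, 3, 4, 5, 2, 3, 3, 5) and L = D - A. Diagonalising L (or applying a numerical eigensolver to the 8x8 matrix) gives the spectrum above.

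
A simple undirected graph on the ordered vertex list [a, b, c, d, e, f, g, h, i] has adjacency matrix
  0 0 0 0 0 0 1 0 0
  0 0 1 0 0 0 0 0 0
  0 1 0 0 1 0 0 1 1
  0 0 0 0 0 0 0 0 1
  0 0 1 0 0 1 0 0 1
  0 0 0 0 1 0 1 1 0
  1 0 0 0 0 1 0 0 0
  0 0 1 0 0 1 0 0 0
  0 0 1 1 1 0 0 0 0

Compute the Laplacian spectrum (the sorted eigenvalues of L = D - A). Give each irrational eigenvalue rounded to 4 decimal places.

Reading degrees in the order [a, b, c, d, e, f, g, h, i] gives [1, 1, 4, 1, 3, 3, 2, 2, 3]; set D = diag(1, 1, 4, 1, 3, 3, 2, 2, 3) and form L = D - A. Since every row of L sums to 0, the all-ones vector is in the kernel and 0 is an eigenvalue. The single zero eigenvalue shows the graph is connected. There is one zero in the spectrum, matching the 1 component. By the matrix-tree theorem the graph has (1/9) * product of the nonzero eigenvalues = 11 spanning trees.

[0, 0.3114, 0.6936, 1.0823, 2.1335, 2.2760, 3.5328, 4.5767, 5.3937]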